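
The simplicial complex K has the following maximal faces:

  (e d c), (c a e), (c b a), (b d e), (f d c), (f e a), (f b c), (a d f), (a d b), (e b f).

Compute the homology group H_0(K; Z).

K has 6 vertices, 15 edges, 10 triangles.
rank ∂_0 = 0, rank ∂_1 = 5 ⇒ b_0 = 6 − 0 − 5 = 1; all invariant factors of ∂_1 are 1 so no torsion. So H_0 ≅ Z.

H_0 = Z.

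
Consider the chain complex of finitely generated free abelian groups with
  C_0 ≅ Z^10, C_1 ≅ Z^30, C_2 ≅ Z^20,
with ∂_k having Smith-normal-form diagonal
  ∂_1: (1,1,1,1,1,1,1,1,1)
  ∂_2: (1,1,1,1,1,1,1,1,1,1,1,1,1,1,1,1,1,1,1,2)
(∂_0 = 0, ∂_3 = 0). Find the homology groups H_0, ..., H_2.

H_0 ≅ Z,  H_1 ≅ Z ⊕ Z/2Z,  H_2 = 0.

H_0: b_0 = 10 − 0 − 9 = 1; torsion from ∂_1 factors > 1: none. So H_0 ≅ Z.
H_1: b_1 = 30 − 9 − 20 = 1; torsion from ∂_2 factors > 1: [2]. So H_1 ≅ Z ⊕ Z/2Z.
H_2: b_2 = 20 − 20 − 0 = 0; torsion from ∂_3 factors > 1: none. So H_2 ≅ 0.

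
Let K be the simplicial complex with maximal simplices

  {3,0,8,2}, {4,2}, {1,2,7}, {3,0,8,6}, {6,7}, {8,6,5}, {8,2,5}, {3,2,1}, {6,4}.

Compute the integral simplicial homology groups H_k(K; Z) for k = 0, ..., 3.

Fix the vertex order 0 < 1 < 2 < 3 < 4 < 5 < 6 < 7 < 8 and write every simplex with vertices in increasing order. Then dim K = 3 and the simplices of K are:

  0-simplices (9): [0], [1], [2], [3], [4], [5], [6], [7], [8]
  1-simplices (19): [0,2], [0,3], [0,6], [0,8], [1,2], [1,3], [1,7], [2,3], [2,4], [2,5], [2,7], [2,8], [3,6], [3,8], [4,6], [5,6], [5,8], [6,7], [6,8]
  2-simplices (11): [0,2,3], [0,2,8], [0,3,6], [0,3,8], [0,6,8], [1,2,3], [1,2,7], [2,3,8], [2,5,8], [3,6,8], [5,6,8]
  3-simplices (2): [0,2,3,8], [0,3,6,8]

so the chain groups are C_0 ≅ Z^9, C_1 ≅ Z^19, C_2 ≅ Z^11, C_3 ≅ Z^2.

Boundary ∂_1: C_1 → C_0 sends each edge [p,q] (with p < q) to q − p.
The resulting 9×19 matrix has rank 8, and its Smith normal form has invariant factors (1,1,1,1,1,1,1,1).

Boundary ∂_2: C_2 → C_1 acts by ∂[p,q,r] = [q,r] − [p,r] + [p,q]. For instance
  ∂[5,6,8] = [6,8] − [5,8] + [5,6],
  ∂[1,2,3] = [2,3] − [1,3] + [1,2].
The 19×11 boundary matrix has rank 9 and Smith normal form diag(1,1,1,1,1,1,1,1,1).

∂_3: C_3 → C_2 sends each 3-simplex σ to the alternating sum Σ_i (−1)^i (σ with its i-th vertex removed). For instance
  ∂[0,2,3,8] = [2,3,8] − [0,3,8] + [0,2,8] − [0,2,3],
  ∂[0,3,6,8] = [3,6,8] − [0,6,8] + [0,3,8] − [0,3,6].
The 11×2 boundary matrix has rank 2 and Smith normal form diag(1,1).

Reading off H_k = ker ∂_k / im ∂_{k+1}:

  H_0: rank C_0 − rank ∂_1 = 9 − 8 = 1, and the invariant factors of ∂_1 are all 1, so H_0 = Z.
  H_1: rank ker ∂_1 − rank ∂_2 = (19 − 8) − 9 = 2, and the invariant factors of ∂_2 are all 1, so H_1 = Z^2.
  H_2: rank ker ∂_2 − rank ∂_3 = (11 − 9) − 2 = 0, and the invariant factors of ∂_3 are all 1, so H_2 = 0.
  H_3: rank ker ∂_3 − rank ∂_4 = (2 − 2) − 0 = 0, and there is no ∂_4, so H_3 = 0.

H_0 ≅ Z,  H_1 ≅ Z^2,  H_2 = 0,  H_3 = 0.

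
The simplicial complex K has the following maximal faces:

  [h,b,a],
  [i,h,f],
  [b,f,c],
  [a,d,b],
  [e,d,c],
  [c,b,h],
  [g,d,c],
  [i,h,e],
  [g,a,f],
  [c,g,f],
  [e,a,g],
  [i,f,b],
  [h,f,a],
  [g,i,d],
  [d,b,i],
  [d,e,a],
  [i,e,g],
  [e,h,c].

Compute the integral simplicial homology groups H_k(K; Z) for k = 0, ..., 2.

H_0 = Z,  H_1 = Z ⊕ Z/2,  H_2 = 0.

We work with the vertex ordering a < b < c < d < e < f < g < h < i. The simplices of K, each written with vertices in increasing order, are:

  0-simplices (9): a, b, c, d, e, f, g, h, i
  1-simplices (27): ab, ad, ae, af, ag, ah, bc, bd, bf, bh, bi, cd, ce, cf, cg, ch, de, dg, di, eg, eh, ei, fg, fh, fi, gi, hi
  2-simplices (18): abd, abh, ade, aeg, afg, afh, bcf, bch, bdi, bfi, cde, cdg, ceh, cfg, dgi, egi, ehi, fhi

Hence C_0 ≅ Z^9, C_1 ≅ Z^27, C_2 ≅ Z^18.

Boundary ∂_1: C_1 → C_0 is given by ∂[p,q] = [q] − [p].
The 9×27 boundary matrix has rank 8 and Smith normal form diag(1,1,1,1,1,1,1,1).

∂_2: C_2 → C_1 sends each 2-simplex [p,q,r] to [q,r] − [p,r] + [p,q]. For instance
  ∂egi = gi − ei + eg,
  ∂ade = de − ae + ad.
The 27×18 boundary matrix has rank 18 and Smith normal form diag(1,1,1,1,1,1,1,1,1,1,1,1,1,1,1,1,1,2).

Computing H_k = (kernel of ∂_k) / (image of ∂_{k+1}):

  H_0: rank C_0 − rank ∂_1 = 9 − 8 = 1, and the invariant factors of ∂_1 are all 1, so H_0 = Z.
  H_1: rank ker ∂_1 − rank ∂_2 = (27 − 8) − 18 = 1, and ∂_2 has invariant factor 2 > 1, so H_1 = Z ⊕ Z/2.
  H_2: rank ker ∂_2 − rank ∂_3 = (18 − 18) − 0 = 0, and there is no ∂_3, so H_2 = 0.

(K is a triangulation of the Klein bottle.)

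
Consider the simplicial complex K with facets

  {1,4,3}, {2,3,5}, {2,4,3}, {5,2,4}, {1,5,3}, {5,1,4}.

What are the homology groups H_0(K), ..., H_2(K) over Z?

H_0 = Z,  H_1 = 0,  H_2 = Z.

Order the vertices as 1 < 2 < 3 < 4 < 5. Listing each simplex with vertices in this order, K has dimension 2 with simplices:

  0-simplices (5): [1], [2], [3], [4], [5]
  1-simplices (9): [1,3], [1,4], [1,5], [2,3], [2,4], [2,5], [3,4], [3,5], [4,5]
  2-simplices (6): [1,3,4], [1,3,5], [1,4,5], [2,3,4], [2,3,5], [2,4,5]

Hence C_0 ≅ Z^5, C_1 ≅ Z^9, C_2 ≅ Z^6.

The boundary map ∂_1: C_1 → C_0 is given by ∂[p,q] = [q] − [p].
As a 5×9 matrix over Z this has rank 4, with invariant factors (1,1,1,1).

∂_2: C_2 → C_1 sends each 2-simplex [p,q,r] to [q,r] − [p,r] + [p,q]. For instance
  ∂[1,3,5] = [3,5] − [1,5] + [1,3],
  ∂[2,3,4] = [3,4] − [2,4] + [2,3].
The 9×6 boundary matrix has rank 5 and Smith normal form diag(1,1,1,1,1).

Computing H_k = (kernel of ∂_k) / (image of ∂_{k+1}):

  H_0: rank C_0 − rank ∂_1 = 5 − 4 = 1, and the invariant factors of ∂_1 are all 1, so H_0 = Z.
  H_1: rank ker ∂_1 − rank ∂_2 = (9 − 4) − 5 = 0, and the invariant factors of ∂_2 are all 1, so H_1 = 0.
  H_2: rank ker ∂_2 − rank ∂_3 = (6 − 5) − 0 = 1, and there is no ∂_3, so H_2 = Z.

As a check, the Euler characteristic is 5 − 9 + 6 = 2, which agrees with 1 − 0 + 1 = 2.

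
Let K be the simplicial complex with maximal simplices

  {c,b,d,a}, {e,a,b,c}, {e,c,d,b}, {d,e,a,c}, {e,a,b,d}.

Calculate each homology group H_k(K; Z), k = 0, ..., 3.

H_0 ≅ Z,  H_1 = 0,  H_2 = 0,  H_3 ≅ Z.

Order the vertices as a < b < c < d < e. Listing each simplex with vertices in this order, K has dimension 3 with simplices:

  0-simplices (5): a, b, c, d, e
  1-simplices (10): ab, ac, ad, ae, bc, bd, be, cd, ce, de
  2-simplices (10): abc, abd, abe, acd, ace, ade, bcd, bce, bde, cde
  3-simplices (5): abcd, abce, abde, acde, bcde

so the chain groups are C_0 ≅ Z^5, C_1 ≅ Z^10, C_2 ≅ Z^10, C_3 ≅ Z^5.

∂_1: C_1 → C_0 sends each edge [p,q] (with p < q) to q − p. For instance
  ∂de = e − d.
The 5×10 boundary matrix has rank 4 and Smith normal form diag(1,1,1,1).

Boundary ∂_2: C_2 → C_1 acts by ∂[p,q,r] = [q,r] − [p,r] + [p,q]. For instance
  ∂abe = be − ae + ab,
  ∂abc = bc − ac + ab.
The 10×10 boundary matrix has rank 6 and Smith normal form diag(1,1,1,1,1,1).

Boundary ∂_3: C_3 → C_2 sends each 3-simplex σ to the alternating sum Σ_i (−1)^i (σ with its i-th vertex removed). For instance
  ∂abce = bce − ace + abe − abc,
  ∂acde = cde − ade + ace − acd.
As a 10×5 matrix over Z this has rank 4, with invariant factors (1,1,1,1).

Now H_k = ker ∂_k / im ∂_{k+1}, so:

  H_0: rank C_0 − rank ∂_1 = 5 − 4 = 1, and the invariant factors of ∂_1 are all 1, so H_0 = Z.
  H_1: rank ker ∂_1 − rank ∂_2 = (10 − 4) − 6 = 0, and the invariant factors of ∂_2 are all 1, so H_1 = 0.
  H_2: rank ker ∂_2 − rank ∂_3 = (10 − 6) − 4 = 0, and the invariant factors of ∂_3 are all 1, so H_2 = 0.
  H_3: rank ker ∂_3 − rank ∂_4 = (5 − 4) − 0 = 1, and there is no ∂_4, so H_3 = Z.

As a check, the Euler characteristic is 5 − 10 + 10 − 5 = 0, which agrees with 1 − 0 + 0 − 1 = 0.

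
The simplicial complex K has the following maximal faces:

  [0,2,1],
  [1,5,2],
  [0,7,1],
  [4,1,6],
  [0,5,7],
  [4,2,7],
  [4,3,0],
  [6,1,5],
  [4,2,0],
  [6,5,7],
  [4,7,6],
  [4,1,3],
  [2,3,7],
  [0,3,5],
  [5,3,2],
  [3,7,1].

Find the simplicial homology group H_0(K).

H_0 = Z.

Order the vertices as 0 < 1 < 2 < 3 < 4 < 5 < 6 < 7. Listing each simplex with vertices in this order, K has dimension 2 with simplices:

  0-simplices (8): [0], [1], [2], [3], [4], [5], [6], [7]
  1-simplices (24): (24 of them)
  2-simplices (16): [0,1,2], [0,1,7], [0,2,4], [0,3,4], [0,3,5], [0,5,7], [1,2,5], [1,3,4], [1,3,7], [1,4,6], [1,5,6], [2,3,5], [2,3,7], [2,4,7], [4,6,7], [5,6,7]

Hence C_0 ≅ Z^8, C_1 ≅ Z^24, C_2 ≅ Z^16.

∂_1: C_1 → C_0 sends each edge [p,q] (with p < q) to q − p.
This gives a 8×24 integer matrix of rank 7; reducing to Smith normal form yields diagonal entries (1,1,1,1,1,1,1).

∂_2: C_2 → C_1 maps a triangle to the signed sum of its edges. For instance
  ∂[1,4,6] = [4,6] − [1,6] + [1,4],
  ∂[0,3,4] = [3,4] − [0,4] + [0,3].
The 24×16 boundary matrix has rank 15 and Smith normal form diag(1,1,1,1,1,1,1,1,1,1,1,1,1,1,1).

Reading off H_k = ker ∂_k / im ∂_{k+1}:

  H_0: rank C_0 − rank ∂_1 = 8 − 7 = 1, and the invariant factors of ∂_1 are all 1, so H_0 ≅ Z.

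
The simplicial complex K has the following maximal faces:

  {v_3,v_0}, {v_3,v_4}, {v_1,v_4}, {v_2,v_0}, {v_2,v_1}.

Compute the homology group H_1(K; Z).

Fix the vertex order v_0 < v_1 < v_2 < v_3 < v_4 and write every simplex with vertices in increasing order. Then dim K = 1 and the simplices of K are:

  0-simplices (5): [v_0], [v_1], [v_2], [v_3], [v_4]
  1-simplices (5): [v_0,v_2], [v_0,v_3], [v_1,v_2], [v_1,v_4], [v_3,v_4]

so the chain groups are C_0 ≅ Z^5, C_1 ≅ Z^5.

∂_1: C_1 → C_0 maps an edge to its endpoints' difference, ∂[p,q] = q − p. For instance
  ∂[v_0,v_3] = [v_3] − [v_0].
The 5×5 boundary matrix has rank 4 and Smith normal form diag(1,1,1,1).

Now H_k = ker ∂_k / im ∂_{k+1}, so:

  H_1: rank ker ∂_1 − rank ∂_2 = (5 − 4) − 0 = 1, and there is no ∂_2, so H_1 = Z.

H_1 = Z.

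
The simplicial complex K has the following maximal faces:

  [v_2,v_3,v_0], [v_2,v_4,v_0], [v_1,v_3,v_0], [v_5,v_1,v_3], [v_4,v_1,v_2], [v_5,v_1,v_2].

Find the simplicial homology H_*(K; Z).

We work with the vertex ordering v_0 < v_1 < v_2 < v_3 < v_4 < v_5. The simplices of K, each written with vertices in increasing order, are:

  0-simplices (6): [v_0], [v_1], [v_2], [v_3], [v_4], [v_5]
  1-simplices (12): [v_0,v_1], [v_0,v_2], [v_0,v_3], [v_0,v_4], [v_1,v_2], [v_1,v_3], [v_1,v_4], [v_1,v_5], [v_2,v_3], [v_2,v_4], [v_2,v_5], [v_3,v_5]
  2-simplices (6): [v_0,v_1,v_3], [v_0,v_2,v_3], [v_0,v_2,v_4], [v_1,v_2,v_4], [v_1,v_2,v_5], [v_1,v_3,v_5]

so the chain groups are C_0 ≅ Z^6, C_1 ≅ Z^12, C_2 ≅ Z^6.

Boundary ∂_1: C_1 → C_0 sends each edge [p,q] (with p < q) to q − p. For instance
  ∂[v_0,v_3] = [v_3] − [v_0].
This gives a 6×12 integer matrix of rank 5; reducing to Smith normal form yields diagonal entries (1,1,1,1,1).

∂_2: C_2 → C_1 sends each 2-simplex [p,q,r] to [q,r] − [p,r] + [p,q]. For instance
  ∂[v_1,v_3,v_5] = [v_3,v_5] − [v_1,v_5] + [v_1,v_3],
  ∂[v_1,v_2,v_5] = [v_2,v_5] − [v_1,v_5] + [v_1,v_2].
This gives a 12×6 integer matrix of rank 6; reducing to Smith normal form yields diagonal entries (1,1,1,1,1,1).

Now H_k = ker ∂_k / im ∂_{k+1}, so:

  H_0: rank C_0 − rank ∂_1 = 6 − 5 = 1, and the invariant factors of ∂_1 are all 1, so H_0 ≅ Z.
  H_1: rank ker ∂_1 − rank ∂_2 = (12 − 5) − 6 = 1, and the invariant factors of ∂_2 are all 1, so H_1 ≅ Z.
  H_2: rank ker ∂_2 − rank ∂_3 = (6 − 6) − 0 = 0, and there is no ∂_3, so H_2 ≅ 0.

(K is a triangulation of the cylinder S^1 x I.)

H_0 = Z,  H_1 = Z,  H_2 = 0.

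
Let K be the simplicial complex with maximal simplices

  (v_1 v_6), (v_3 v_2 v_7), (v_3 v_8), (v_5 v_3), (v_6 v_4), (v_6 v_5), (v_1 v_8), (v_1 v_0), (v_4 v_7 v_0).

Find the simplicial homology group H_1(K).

H_1 = Z^3.

Fix the vertex order v_0 < v_1 < v_2 < v_3 < v_4 < v_5 < v_6 < v_7 < v_8 and write every simplex with vertices in increasing order. Then dim K = 2 and the simplices of K are:

  0-simplices (9): [v_0], [v_1], [v_2], [v_3], [v_4], [v_5], [v_6], [v_7], [v_8]
  1-simplices (13): [v_0,v_1], [v_0,v_4], [v_0,v_7], [v_1,v_6], [v_1,v_8], [v_2,v_3], [v_2,v_7], [v_3,v_5], [v_3,v_7], [v_3,v_8], [v_4,v_6], [v_4,v_7], [v_5,v_6]
  2-simplices (2): [v_0,v_4,v_7], [v_2,v_3,v_7]

so the chain groups are C_0 ≅ Z^9, C_1 ≅ Z^13, C_2 ≅ Z^2.

Boundary ∂_1: C_1 → C_0 maps an edge to its endpoints' difference, ∂[p,q] = q − p.
The resulting 9×13 matrix has rank 8, and its Smith normal form has invariant factors (1,1,1,1,1,1,1,1).

Boundary ∂_2: C_2 → C_1 maps a triangle to the signed sum of its edges. For instance
  ∂[v_2,v_3,v_7] = [v_3,v_7] − [v_2,v_7] + [v_2,v_3],
  ∂[v_0,v_4,v_7] = [v_4,v_7] − [v_0,v_7] + [v_0,v_4].
This gives a 13×2 integer matrix of rank 2; reducing to Smith normal form yields diagonal entries (1,1).

Reading off H_k = ker ∂_k / im ∂_{k+1}:

  H_1: rank ker ∂_1 − rank ∂_2 = (13 − 8) − 2 = 3, and the invariant factors of ∂_2 are all 1, so H_1 = Z^3.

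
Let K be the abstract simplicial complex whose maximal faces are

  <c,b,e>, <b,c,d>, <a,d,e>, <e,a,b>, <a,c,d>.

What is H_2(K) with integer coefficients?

H_2 = 0.

Take the total order a < b < c < d < e on the vertex set. Then K (dimension 2) consists of the simplices:

  0-simplices (5): a, b, c, d, e
  1-simplices (10): ab, ac, ad, ae, bc, bd, be, cd, ce, de
  2-simplices (5): abe, acd, ade, bcd, bce

giving chain groups C_0 ≅ Z^5, C_1 ≅ Z^10, C_2 ≅ Z^5.

∂_1: C_1 → C_0 maps an edge to its endpoints' difference, ∂[p,q] = q − p. For instance
  ∂ab = b − a.
The resulting 5×10 matrix has rank 4, and its Smith normal form has invariant factors (1,1,1,1).

∂_2: C_2 → C_1 acts by ∂[p,q,r] = [q,r] − [p,r] + [p,q]. For instance
  ∂bcd = cd − bd + bc,
  ∂bce = ce − be + bc.
The resulting 10×5 matrix has rank 5, and its Smith normal form has invariant factors (1,1,1,1,1).

Now H_k = ker ∂_k / im ∂_{k+1}, so:

  H_2: rank ker ∂_2 − rank ∂_3 = (5 − 5) − 0 = 0, and there is no ∂_3, so H_2 = 0.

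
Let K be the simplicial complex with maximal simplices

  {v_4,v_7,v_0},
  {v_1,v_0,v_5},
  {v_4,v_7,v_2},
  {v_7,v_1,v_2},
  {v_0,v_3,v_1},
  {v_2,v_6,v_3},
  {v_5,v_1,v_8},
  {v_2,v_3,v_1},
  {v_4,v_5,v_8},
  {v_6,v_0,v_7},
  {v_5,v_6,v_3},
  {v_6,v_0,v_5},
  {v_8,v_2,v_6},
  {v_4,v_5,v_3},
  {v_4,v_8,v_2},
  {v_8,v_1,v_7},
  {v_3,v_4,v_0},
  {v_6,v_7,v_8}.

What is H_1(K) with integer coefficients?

H_1 ≅ Z × Z/2.

Order the vertices as v_0 < v_1 < v_2 < v_3 < v_4 < v_5 < v_6 < v_7 < v_8. Listing each simplex with vertices in this order, K has dimension 2 with simplices:

  0-simplices (9): [v_0], [v_1], [v_2], [v_3], [v_4], [v_5], [v_6], [v_7], [v_8]
  1-simplices (27): (27 of them)
  2-simplices (18): (18 of them)

so the chain groups are C_0 ≅ Z^9, C_1 ≅ Z^27, C_2 ≅ Z^18.

∂_1: C_1 → C_0 sends each edge [p,q] (with p < q) to q − p.
The 9×27 boundary matrix has rank 8 and Smith normal form diag(1,1,1,1,1,1,1,1).

∂_2: C_2 → C_1 acts by ∂[p,q,r] = [q,r] − [p,r] + [p,q]. For instance
  ∂[v_1,v_2,v_7] = [v_2,v_7] − [v_1,v_7] + [v_1,v_2],
  ∂[v_2,v_4,v_7] = [v_4,v_7] − [v_2,v_7] + [v_2,v_4].
This gives a 27×18 integer matrix of rank 18; reducing to Smith normal form yields diagonal entries (1,1,1,1,1,1,1,1,1,1,1,1,1,1,1,1,1,2).

Reading off H_k = ker ∂_k / im ∂_{k+1}:

  H_1: rank ker ∂_1 − rank ∂_2 = (27 − 8) − 18 = 1, and ∂_2 has invariant factor 2 > 1, so H_1 = Z × Z/2.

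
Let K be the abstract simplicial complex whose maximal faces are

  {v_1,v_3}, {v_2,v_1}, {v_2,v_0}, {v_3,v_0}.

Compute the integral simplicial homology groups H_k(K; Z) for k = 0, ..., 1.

H_0 = Z,  H_1 = Z.

Fix the vertex order v_0 < v_1 < v_2 < v_3 and write every simplex with vertices in increasing order. Then dim K = 1 and the simplices of K are:

  0-simplices (4): [v_0], [v_1], [v_2], [v_3]
  1-simplices (4): [v_0,v_2], [v_0,v_3], [v_1,v_2], [v_1,v_3]

so the chain groups are C_0 ≅ Z^4, C_1 ≅ Z^4.

The boundary map ∂_1: C_1 → C_0 sends each edge [p,q] (with p < q) to q − p. For instance
  ∂[v_1,v_3] = [v_3] − [v_1].
As a 4×4 matrix over Z this has rank 3, with invariant factors (1,1,1).

Computing H_k = (kernel of ∂_k) / (image of ∂_{k+1}):

  H_0: rank C_0 − rank ∂_1 = 4 − 3 = 1, and the invariant factors of ∂_1 are all 1, so H_0 = Z.
  H_1: rank ker ∂_1 − rank ∂_2 = (4 − 3) − 0 = 1, and there is no ∂_2, so H_1 = Z.

(K is a triangulation of the circle S^1.)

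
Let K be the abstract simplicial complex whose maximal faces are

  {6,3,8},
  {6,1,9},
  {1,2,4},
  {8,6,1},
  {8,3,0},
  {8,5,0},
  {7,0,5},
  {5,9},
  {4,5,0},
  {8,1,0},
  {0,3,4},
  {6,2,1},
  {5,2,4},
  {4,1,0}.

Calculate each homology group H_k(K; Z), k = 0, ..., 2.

H_0 ≅ Z,  H_1 ≅ Z,  H_2 = 0.

Fix the vertex order 0 < 1 < 2 < 3 < 4 < 5 < 6 < 7 < 8 < 9 and write every simplex with vertices in increasing order. Then dim K = 2 and the simplices of K are:

  0-simplices (10): [0], [1], [2], [3], [4], [5], [6], [7], [8], [9]
  1-simplices (23): [0,1], [0,3], [0,4], [0,5], [0,7], [0,8], [1,2], [1,4], [1,6], [1,8], [1,9], [2,4], [2,5], [2,6], [3,4], [3,6], [3,8], [4,5], [5,7], [5,8], [5,9], [6,8], [6,9]
  2-simplices (13): [0,1,4], [0,1,8], [0,3,4], [0,3,8], [0,4,5], [0,5,7], [0,5,8], [1,2,4], [1,2,6], [1,6,8], [1,6,9], [2,4,5], [3,6,8]

giving chain groups C_0 ≅ Z^10, C_1 ≅ Z^23, C_2 ≅ Z^13.

∂_1: C_1 → C_0 maps an edge to its endpoints' difference, ∂[p,q] = q − p. For instance
  ∂[2,4] = [4] − [2].
The resulting 10×23 matrix has rank 9, and its Smith normal form has invariant factors (1,1,1,1,1,1,1,1,1).

Boundary ∂_2: C_2 → C_1 acts by ∂[p,q,r] = [q,r] − [p,r] + [p,q]. For instance
  ∂[0,5,7] = [5,7] − [0,7] + [0,5],
  ∂[2,4,5] = [4,5] − [2,5] + [2,4].
As a 23×13 matrix over Z this has rank 13, with invariant factors (1,1,1,1,1,1,1,1,1,1,1,1,1).

Reading off H_k = ker ∂_k / im ∂_{k+1}:

  H_0: rank C_0 − rank ∂_1 = 10 − 9 = 1, and the invariant factors of ∂_1 are all 1, so H_0 ≅ Z.
  H_1: rank ker ∂_1 − rank ∂_2 = (23 − 9) − 13 = 1, and the invariant factors of ∂_2 are all 1, so H_1 ≅ Z.
  H_2: rank ker ∂_2 − rank ∂_3 = (13 − 13) − 0 = 0, and there is no ∂_3, so H_2 ≅ 0.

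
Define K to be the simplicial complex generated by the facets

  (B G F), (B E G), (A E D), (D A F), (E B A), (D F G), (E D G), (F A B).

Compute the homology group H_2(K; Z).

Order the vertices as A < B < D < E < F < G. Listing each simplex with vertices in this order, K has dimension 2 with simplices:

  0-simplices (6): A, B, D, E, F, G
  1-simplices (12): AB, AD, AE, AF, BE, BF, BG, DE, DF, DG, EG, FG
  2-simplices (8): ABE, ABF, ADE, ADF, BEG, BFG, DEG, DFG

so the chain groups are C_0 ≅ Z^6, C_1 ≅ Z^12, C_2 ≅ Z^8.

∂_1: C_1 → C_0 sends each edge [p,q] (with p < q) to q − p.
This gives a 6×12 integer matrix of rank 5; reducing to Smith normal form yields diagonal entries (1,1,1,1,1).

The boundary map ∂_2: C_2 → C_1 acts by ∂[p,q,r] = [q,r] − [p,r] + [p,q]. For instance
  ∂BEG = EG − BG + BE,
  ∂ADF = DF − AF + AD.
This gives a 12×8 integer matrix of rank 7; reducing to Smith normal form yields diagonal entries (1,1,1,1,1,1,1).

Reading off H_k = ker ∂_k / im ∂_{k+1}:

  H_2: rank ker ∂_2 − rank ∂_3 = (8 − 7) − 0 = 1, and there is no ∂_3, so H_2 = Z.

(K is a triangulation of the 2-sphere S^2.)

H_2 = Z.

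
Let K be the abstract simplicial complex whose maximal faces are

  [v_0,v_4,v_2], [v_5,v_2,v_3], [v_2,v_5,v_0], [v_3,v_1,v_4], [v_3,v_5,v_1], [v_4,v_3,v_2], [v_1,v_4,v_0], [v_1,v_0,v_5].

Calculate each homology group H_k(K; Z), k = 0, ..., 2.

Order the vertices as v_0 < v_1 < v_2 < v_3 < v_4 < v_5. Listing each simplex with vertices in this order, K has dimension 2 with simplices:

  0-simplices (6): [v_0], [v_1], [v_2], [v_3], [v_4], [v_5]
  1-simplices (12): [v_0,v_1], [v_0,v_2], [v_0,v_4], [v_0,v_5], [v_1,v_3], [v_1,v_4], [v_1,v_5], [v_2,v_3], [v_2,v_4], [v_2,v_5], [v_3,v_4], [v_3,v_5]
  2-simplices (8): [v_0,v_1,v_4], [v_0,v_1,v_5], [v_0,v_2,v_4], [v_0,v_2,v_5], [v_1,v_3,v_4], [v_1,v_3,v_5], [v_2,v_3,v_4], [v_2,v_3,v_5]

Hence C_0 ≅ Z^6, C_1 ≅ Z^12, C_2 ≅ Z^8.

The boundary map ∂_1: C_1 → C_0 is given by ∂[p,q] = [q] − [p].
The resulting 6×12 matrix has rank 5, and its Smith normal form has invariant factors (1,1,1,1,1).

The boundary map ∂_2: C_2 → C_1 sends each 2-simplex [p,q,r] to [q,r] − [p,r] + [p,q]. For instance
  ∂[v_0,v_2,v_4] = [v_2,v_4] − [v_0,v_4] + [v_0,v_2],
  ∂[v_1,v_3,v_4] = [v_3,v_4] − [v_1,v_4] + [v_1,v_3].
The 12×8 boundary matrix has rank 7 and Smith normal form diag(1,1,1,1,1,1,1).

Computing H_k = (kernel of ∂_k) / (image of ∂_{k+1}):

  H_0: rank C_0 − rank ∂_1 = 6 − 5 = 1, and the invariant factors of ∂_1 are all 1, so H_0 = Z.
  H_1: rank ker ∂_1 − rank ∂_2 = (12 − 5) − 7 = 0, and the invariant factors of ∂_2 are all 1, so H_1 = 0.
  H_2: rank ker ∂_2 − rank ∂_3 = (8 − 7) − 0 = 1, and there is no ∂_3, so H_2 = Z.

As a check, the Euler characteristic is 6 − 12 + 8 = 2, which agrees with 1 − 0 + 1 = 2.

H_0 ≅ Z,  H_1 = 0,  H_2 ≅ Z.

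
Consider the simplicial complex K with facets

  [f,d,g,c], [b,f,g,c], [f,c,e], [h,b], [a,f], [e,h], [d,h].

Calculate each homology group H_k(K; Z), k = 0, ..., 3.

H_0 ≅ Z,  H_1 ≅ Z^2,  H_2 = 0,  H_3 = 0.

K has 8 vertices, 15 edges, 8 triangles, 2 3-simplices.
rank ∂_0 = 0, rank ∂_1 = 7 ⇒ b_0 = 8 − 0 − 7 = 1; all invariant factors of ∂_1 are 1 so no torsion. So H_0 ≅ Z.
rank ∂_1 = 7, rank ∂_2 = 6 ⇒ b_1 = 15 − 7 − 6 = 2; all invariant factors of ∂_2 are 1 so no torsion. So H_1 ≅ Z^2.
rank ∂_2 = 6, rank ∂_3 = 2 ⇒ b_2 = 8 − 6 − 2 = 0; all invariant factors of ∂_3 are 1 so no torsion. So H_2 ≅ 0.
rank ∂_3 = 2, rank ∂_4 = 0 ⇒ b_3 = 2 − 2 − 0 = 0. So H_3 ≅ 0.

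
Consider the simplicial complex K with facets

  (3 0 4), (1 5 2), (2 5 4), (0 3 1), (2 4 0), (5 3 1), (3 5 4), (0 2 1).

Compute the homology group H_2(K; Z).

H_2 = Z.

We work with the vertex ordering 0 < 1 < 2 < 3 < 4 < 5. The simplices of K, each written with vertices in increasing order, are:

  0-simplices (6): [0], [1], [2], [3], [4], [5]
  1-simplices (12): [0,1], [0,2], [0,3], [0,4], [1,2], [1,3], [1,5], [2,4], [2,5], [3,4], [3,5], [4,5]
  2-simplices (8): [0,1,2], [0,1,3], [0,2,4], [0,3,4], [1,2,5], [1,3,5], [2,4,5], [3,4,5]

so the chain groups are C_0 ≅ Z^6, C_1 ≅ Z^12, C_2 ≅ Z^8.

The boundary map ∂_1: C_1 → C_0 sends each edge [p,q] (with p < q) to q − p.
As a 6×12 matrix over Z this has rank 5, with invariant factors (1,1,1,1,1).

Boundary ∂_2: C_2 → C_1 maps a triangle to the signed sum of its edges. For instance
  ∂[1,2,5] = [2,5] − [1,5] + [1,2],
  ∂[3,4,5] = [4,5] − [3,5] + [3,4].
This gives a 12×8 integer matrix of rank 7; reducing to Smith normal form yields diagonal entries (1,1,1,1,1,1,1).

Computing H_k = (kernel of ∂_k) / (image of ∂_{k+1}):

  H_2: rank ker ∂_2 − rank ∂_3 = (8 − 7) − 0 = 1, and there is no ∂_3, so H_2 ≅ Z.

(K is a triangulation of the 2-sphere S^2.)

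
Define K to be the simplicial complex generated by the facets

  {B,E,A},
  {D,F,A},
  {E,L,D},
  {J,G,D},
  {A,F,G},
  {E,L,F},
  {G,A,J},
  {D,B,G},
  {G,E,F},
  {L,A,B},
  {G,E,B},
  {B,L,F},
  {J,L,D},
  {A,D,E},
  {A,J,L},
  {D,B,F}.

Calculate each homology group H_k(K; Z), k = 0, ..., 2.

H_0 ≅ Z,  H_1 ≅ Z^2,  H_2 ≅ Z.

Fix the vertex order A < B < D < E < F < G < J < L and write every simplex with vertices in increasing order. Then dim K = 2 and the simplices of K are:

  0-simplices (8): A, B, D, E, F, G, J, L
  1-simplices (24): AB, AD, AE, AF, AG, AJ, AL, BD, BE, BF, BG, BL, DE, DF, DG, DJ, DL, EF, EG, EL, FG, FL, GJ, JL
  2-simplices (16): ABE, ABL, ADE, ADF, AFG, AGJ, AJL, BDF, BDG, BEG, BFL, DEL, DGJ, DJL, EFG, EFL

giving chain groups C_0 ≅ Z^8, C_1 ≅ Z^24, C_2 ≅ Z^16.

Boundary ∂_1: C_1 → C_0 maps an edge to its endpoints' difference, ∂[p,q] = q − p.
As a 8×24 matrix over Z this has rank 7, with invariant factors (1,1,1,1,1,1,1).

∂_2: C_2 → C_1 maps a triangle to the signed sum of its edges. For instance
  ∂DEL = EL − DL + DE,
  ∂EFL = FL − EL + EF.
This gives a 24×16 integer matrix of rank 15; reducing to Smith normal form yields diagonal entries (1,1,1,1,1,1,1,1,1,1,1,1,1,1,1).

Computing H_k = (kernel of ∂_k) / (image of ∂_{k+1}):

  H_0: rank C_0 − rank ∂_1 = 8 − 7 = 1, and the invariant factors of ∂_1 are all 1, so H_0 = Z.
  H_1: rank ker ∂_1 − rank ∂_2 = (24 − 7) − 15 = 2, and the invariant factors of ∂_2 are all 1, so H_1 = Z^2.
  H_2: rank ker ∂_2 − rank ∂_3 = (16 − 15) − 0 = 1, and there is no ∂_3, so H_2 = Z.

(K is a triangulation of the torus T^2.)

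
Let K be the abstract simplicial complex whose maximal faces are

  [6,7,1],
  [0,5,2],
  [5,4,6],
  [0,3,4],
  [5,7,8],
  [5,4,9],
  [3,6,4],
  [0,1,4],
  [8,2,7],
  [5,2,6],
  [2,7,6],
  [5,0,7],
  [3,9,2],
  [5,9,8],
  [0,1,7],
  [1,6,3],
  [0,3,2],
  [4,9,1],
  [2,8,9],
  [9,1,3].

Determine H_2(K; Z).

H_2 = 0.

Fix the vertex order 0 < 1 < 2 < 3 < 4 < 5 < 6 < 7 < 8 < 9 and write every simplex with vertices in increasing order. Then dim K = 2 and the simplices of K are:

  0-simplices (10): [0], [1], [2], [3], [4], [5], [6], [7], [8], [9]
  1-simplices (30): (30 of them)
  2-simplices (20): (20 of them)

so the chain groups are C_0 ≅ Z^10, C_1 ≅ Z^30, C_2 ≅ Z^20.

Boundary ∂_1: C_1 → C_0 sends each edge [p,q] (with p < q) to q − p.
The 10×30 boundary matrix has rank 9 and Smith normal form diag(1,1,1,1,1,1,1,1,1).

The boundary map ∂_2: C_2 → C_1 sends each 2-simplex [p,q,r] to [q,r] − [p,r] + [p,q]. For instance
  ∂[3,4,6] = [4,6] − [3,6] + [3,4],
  ∂[1,4,9] = [4,9] − [1,9] + [1,4].
The resulting 30×20 matrix has rank 20, and its Smith normal form has invariant factors (1,1,1,1,1,1,1,1,1,1,1,1,1,1,1,1,1,1,1,2).

Computing H_k = (kernel of ∂_k) / (image of ∂_{k+1}):

  H_2: rank ker ∂_2 − rank ∂_3 = (20 − 20) − 0 = 0, and there is no ∂_3, so H_2 ≅ 0.

(K is a triangulation of the Klein bottle.)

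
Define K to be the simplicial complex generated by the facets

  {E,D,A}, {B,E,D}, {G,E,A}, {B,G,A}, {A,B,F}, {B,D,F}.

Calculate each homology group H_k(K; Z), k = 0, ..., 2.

Fix the vertex order A < B < D < E < F < G and write every simplex with vertices in increasing order. Then dim K = 2 and the simplices of K are:

  0-simplices (6): A, B, D, E, F, G
  1-simplices (12): AB, AD, AE, AF, AG, BD, BE, BF, BG, DE, DF, EG
  2-simplices (6): ABF, ABG, ADE, AEG, BDE, BDF

giving chain groups C_0 ≅ Z^6, C_1 ≅ Z^12, C_2 ≅ Z^6.

∂_1: C_1 → C_0 sends each edge [p,q] (with p < q) to q − p.
The resulting 6×12 matrix has rank 5, and its Smith normal form has invariant factors (1,1,1,1,1).

Boundary ∂_2: C_2 → C_1 sends each 2-simplex [p,q,r] to [q,r] − [p,r] + [p,q]. For instance
  ∂ABG = BG − AG + AB,
  ∂AEG = EG − AG + AE.
This gives a 12×6 integer matrix of rank 6; reducing to Smith normal form yields diagonal entries (1,1,1,1,1,1).

Reading off H_k = ker ∂_k / im ∂_{k+1}:

  H_0: rank C_0 − rank ∂_1 = 6 − 5 = 1, and the invariant factors of ∂_1 are all 1, so H_0 ≅ Z.
  H_1: rank ker ∂_1 − rank ∂_2 = (12 − 5) − 6 = 1, and the invariant factors of ∂_2 are all 1, so H_1 ≅ Z.
  H_2: rank ker ∂_2 − rank ∂_3 = (6 − 6) − 0 = 0, and there is no ∂_3, so H_2 ≅ 0.

As a check, the Euler characteristic is 6 − 12 + 6 = 0, which agrees with 1 − 1 + 0 = 0.
(K is a triangulation of the cylinder S^1 x I.)

H_0 = Z,  H_1 = Z,  H_2 = 0.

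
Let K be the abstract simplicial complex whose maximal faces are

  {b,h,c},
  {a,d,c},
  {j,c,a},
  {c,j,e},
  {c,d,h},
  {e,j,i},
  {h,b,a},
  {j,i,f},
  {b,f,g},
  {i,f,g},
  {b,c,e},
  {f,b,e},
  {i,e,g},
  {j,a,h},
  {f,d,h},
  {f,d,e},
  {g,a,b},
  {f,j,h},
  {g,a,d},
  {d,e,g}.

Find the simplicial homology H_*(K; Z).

H_0 = Z,  H_1 = Z ⊕ Z/2,  H_2 = 0.

We work with the vertex ordering a < b < c < d < e < f < g < h < i < j. The simplices of K, each written with vertices in increasing order, are:

  0-simplices (10): a, b, c, d, e, f, g, h, i, j
  1-simplices (30): ab, ac, ad, ag, ah, aj, bc, be, bf, bg, bh, cd, ce, ch, cj, de, df, dg, dh, ef, eg, ei, ej, fg, fh, fi, fj, gi, hj, ij
  2-simplices (20): abg, abh, acd, acj, adg, ahj, bce, bch, bef, bfg, cdh, cej, def, deg, dfh, egi, eij, fgi, fhj, fij

giving chain groups C_0 ≅ Z^10, C_1 ≅ Z^30, C_2 ≅ Z^20.

Boundary ∂_1: C_1 → C_0 maps an edge to its endpoints' difference, ∂[p,q] = q − p. For instance
  ∂bh = h − b.
As a 10×30 matrix over Z this has rank 9, with invariant factors (1,1,1,1,1,1,1,1,1).

Boundary ∂_2: C_2 → C_1 maps a triangle to the signed sum of its edges. For instance
  ∂acd = cd − ad + ac,
  ∂acj = cj − aj + ac.
As a 30×20 matrix over Z this has rank 20, with invariant factors (1,1,1,1,1,1,1,1,1,1,1,1,1,1,1,1,1,1,1,2).

Computing H_k = (kernel of ∂_k) / (image of ∂_{k+1}):

  H_0: rank C_0 − rank ∂_1 = 10 − 9 = 1, and the invariant factors of ∂_1 are all 1, so H_0 ≅ Z.
  H_1: rank ker ∂_1 − rank ∂_2 = (30 − 9) − 20 = 1, and ∂_2 has invariant factor 2 > 1, so H_1 ≅ Z ⊕ Z/2.
  H_2: rank ker ∂_2 − rank ∂_3 = (20 − 20) − 0 = 0, and there is no ∂_3, so H_2 ≅ 0.

As a check, the Euler characteristic is 10 − 30 + 20 = 0, which agrees with 1 − 1 + 0 = 0.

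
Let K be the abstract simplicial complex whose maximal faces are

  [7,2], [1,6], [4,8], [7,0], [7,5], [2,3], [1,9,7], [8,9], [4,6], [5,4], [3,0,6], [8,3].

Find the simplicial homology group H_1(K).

H_1 ≅ Z^5.

Order the vertices as 0 < 1 < 2 < 3 < 4 < 5 < 6 < 7 < 8 < 9. Listing each simplex with vertices in this order, K has dimension 2 with simplices:

  0-simplices (10): [0], [1], [2], [3], [4], [5], [6], [7], [8], [9]
  1-simplices (16): [0,3], [0,6], [0,7], [1,6], [1,7], [1,9], [2,3], [2,7], [3,6], [3,8], [4,5], [4,6], [4,8], [5,7], [7,9], [8,9]
  2-simplices (2): [0,3,6], [1,7,9]

giving chain groups C_0 ≅ Z^10, C_1 ≅ Z^16, C_2 ≅ Z^2.

The boundary map ∂_1: C_1 → C_0 is given by ∂[p,q] = [q] − [p]. For instance
  ∂[3,6] = [6] − [3].
As a 10×16 matrix over Z this has rank 9, with invariant factors (1,1,1,1,1,1,1,1,1).

Boundary ∂_2: C_2 → C_1 sends each 2-simplex [p,q,r] to [q,r] − [p,r] + [p,q]. For instance
  ∂[1,7,9] = [7,9] − [1,9] + [1,7],
  ∂[0,3,6] = [3,6] − [0,6] + [0,3].
This gives a 16×2 integer matrix of rank 2; reducing to Smith normal form yields diagonal entries (1,1).

Computing H_k = (kernel of ∂_k) / (image of ∂_{k+1}):

  H_1: rank ker ∂_1 − rank ∂_2 = (16 − 9) − 2 = 5, and the invariant factors of ∂_2 are all 1, so H_1 ≅ Z^5.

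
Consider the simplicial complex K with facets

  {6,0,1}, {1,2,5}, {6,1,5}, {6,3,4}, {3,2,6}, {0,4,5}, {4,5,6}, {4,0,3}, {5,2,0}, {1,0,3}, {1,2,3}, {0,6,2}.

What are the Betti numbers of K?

K has 7 vertices, 18 edges, 12 triangles.
rank ∂_0 = 0, rank ∂_1 = 6 ⇒ b_0 = 7 − 0 − 6 = 1; all invariant factors of ∂_1 are 1 so no torsion. So H_0 ≅ Z.
rank ∂_1 = 6, rank ∂_2 = 12 ⇒ b_1 = 18 − 6 − 12 = 0; ∂_2 has invariant factor(s) [2] giving torsion. So H_1 ≅ Z/2Z.
rank ∂_2 = 12, rank ∂_3 = 0 ⇒ b_2 = 12 − 12 − 0 = 0. So H_2 ≅ 0.

b_0 = 1, b_1 = 0, b_2 = 0.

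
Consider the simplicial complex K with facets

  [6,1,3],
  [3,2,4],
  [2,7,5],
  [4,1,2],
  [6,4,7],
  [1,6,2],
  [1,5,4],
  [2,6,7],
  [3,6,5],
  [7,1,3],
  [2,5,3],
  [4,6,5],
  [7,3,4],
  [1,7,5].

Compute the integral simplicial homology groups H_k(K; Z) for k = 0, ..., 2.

Order the vertices as 1 < 2 < 3 < 4 < 5 < 6 < 7. Listing each simplex with vertices in this order, K has dimension 2 with simplices:

  0-simplices (7): [1], [2], [3], [4], [5], [6], [7]
  1-simplices (21): [1,2], [1,3], [1,4], [1,5], [1,6], [1,7], [2,3], [2,4], [2,5], [2,6], [2,7], [3,4], [3,5], [3,6], [3,7], [4,5], [4,6], [4,7], [5,6], [5,7], [6,7]
  2-simplices (14): [1,2,4], [1,2,6], [1,3,6], [1,3,7], [1,4,5], [1,5,7], [2,3,4], [2,3,5], [2,5,7], [2,6,7], [3,4,7], [3,5,6], [4,5,6], [4,6,7]

Hence C_0 ≅ Z^7, C_1 ≅ Z^21, C_2 ≅ Z^14.

Boundary ∂_1: C_1 → C_0 sends each edge [p,q] (with p < q) to q − p. For instance
  ∂[1,4] = [4] − [1].
The 7×21 boundary matrix has rank 6 and Smith normal form diag(1,1,1,1,1,1).

∂_2: C_2 → C_1 sends each 2-simplex [p,q,r] to [q,r] − [p,r] + [p,q]. For instance
  ∂[4,6,7] = [6,7] − [4,7] + [4,6],
  ∂[1,3,7] = [3,7] − [1,7] + [1,3].
This gives a 21×14 integer matrix of rank 13; reducing to Smith normal form yields diagonal entries (1,1,1,1,1,1,1,1,1,1,1,1,1).

Computing H_k = (kernel of ∂_k) / (image of ∂_{k+1}):

  H_0: rank C_0 − rank ∂_1 = 7 − 6 = 1, and the invariant factors of ∂_1 are all 1, so H_0 = Z.
  H_1: rank ker ∂_1 − rank ∂_2 = (21 − 6) − 13 = 2, and the invariant factors of ∂_2 are all 1, so H_1 = Z^2.
  H_2: rank ker ∂_2 − rank ∂_3 = (14 − 13) − 0 = 1, and there is no ∂_3, so H_2 = Z.

(K is a triangulation of the torus T^2.)

H_0 ≅ Z,  H_1 ≅ Z^2,  H_2 ≅ Z.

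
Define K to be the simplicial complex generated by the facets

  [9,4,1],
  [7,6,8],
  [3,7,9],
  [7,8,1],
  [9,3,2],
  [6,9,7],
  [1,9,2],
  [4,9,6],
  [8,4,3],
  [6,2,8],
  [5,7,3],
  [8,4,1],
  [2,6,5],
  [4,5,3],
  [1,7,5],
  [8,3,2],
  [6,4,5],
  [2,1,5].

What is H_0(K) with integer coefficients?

We work with the vertex ordering 1 < 2 < 3 < 4 < 5 < 6 < 7 < 8 < 9. The simplices of K, each written with vertices in increasing order, are:

  0-simplices (9): [1], [2], [3], [4], [5], [6], [7], [8], [9]
  1-simplices (27): (27 of them)
  2-simplices (18): [1,2,5], [1,2,9], [1,4,8], [1,4,9], [1,5,7], [1,7,8], [2,3,8], [2,3,9], [2,5,6], [2,6,8], [3,4,5], [3,4,8], [3,5,7], [3,7,9], [4,5,6], [4,6,9], [6,7,8], [6,7,9]

Hence C_0 ≅ Z^9, C_1 ≅ Z^27, C_2 ≅ Z^18.

∂_1: C_1 → C_0 sends each edge [p,q] (with p < q) to q − p. For instance
  ∂[1,7] = [7] − [1].
The 9×27 boundary matrix has rank 8 and Smith normal form diag(1,1,1,1,1,1,1,1).

The boundary map ∂_2: C_2 → C_1 maps a triangle to the signed sum of its edges. For instance
  ∂[3,5,7] = [5,7] − [3,7] + [3,5],
  ∂[2,3,8] = [3,8] − [2,8] + [2,3].
As a 27×18 matrix over Z this has rank 17, with invariant factors (1,1,1,1,1,1,1,1,1,1,1,1,1,1,1,1,1).

Reading off H_k = ker ∂_k / im ∂_{k+1}:

  H_0: rank C_0 − rank ∂_1 = 9 − 8 = 1, and the invariant factors of ∂_1 are all 1, so H_0 = Z.

H_0 ≅ Z.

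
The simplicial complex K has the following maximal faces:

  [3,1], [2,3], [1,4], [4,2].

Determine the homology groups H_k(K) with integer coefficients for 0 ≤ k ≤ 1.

H_0 = Z,  H_1 = Z.

Fix the vertex order 1 < 2 < 3 < 4 and write every simplex with vertices in increasing order. Then dim K = 1 and the simplices of K are:

  0-simplices (4): [1], [2], [3], [4]
  1-simplices (4): [1,3], [1,4], [2,3], [2,4]

Hence C_0 ≅ Z^4, C_1 ≅ Z^4.

∂_1: C_1 → C_0 maps an edge to its endpoints' difference, ∂[p,q] = q − p. For instance
  ∂[2,3] = [3] − [2].
The 4×4 boundary matrix has rank 3 and Smith normal form diag(1,1,1).

From H_k ≅ ker(∂_k) / im(∂_{k+1}) we obtain:

  H_0: rank C_0 − rank ∂_1 = 4 − 3 = 1, and the invariant factors of ∂_1 are all 1, so H_0 ≅ Z.
  H_1: rank ker ∂_1 − rank ∂_2 = (4 − 3) − 0 = 1, and there is no ∂_2, so H_1 ≅ Z.

As a check, the Euler characteristic is 4 − 4 = 0, which agrees with 1 − 1 = 0.
(K is a triangulation of the circle S^1.)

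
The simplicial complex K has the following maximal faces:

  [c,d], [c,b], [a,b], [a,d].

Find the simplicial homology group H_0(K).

H_0 ≅ Z.

Take the total order a < b < c < d on the vertex set. Then K (dimension 1) consists of the simplices:

  0-simplices (4): a, b, c, d
  1-simplices (4): ab, ad, bc, cd

Hence C_0 ≅ Z^4, C_1 ≅ Z^4.

The boundary map ∂_1: C_1 → C_0 sends each edge [p,q] (with p < q) to q − p.
The resulting 4×4 matrix has rank 3, and its Smith normal form has invariant factors (1,1,1).

From H_k ≅ ker(∂_k) / im(∂_{k+1}) we obtain:

  H_0: rank C_0 − rank ∂_1 = 4 − 3 = 1, and the invariant factors of ∂_1 are all 1, so H_0 ≅ Z.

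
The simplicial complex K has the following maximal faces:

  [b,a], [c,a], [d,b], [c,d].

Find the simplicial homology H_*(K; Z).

H_0 = Z,  H_1 = Z.

Order the vertices as a < b < c < d. Listing each simplex with vertices in this order, K has dimension 1 with simplices:

  0-simplices (4): a, b, c, d
  1-simplices (4): ab, ac, bd, cd

giving chain groups C_0 ≅ Z^4, C_1 ≅ Z^4.

The boundary map ∂_1: C_1 → C_0 sends each edge [p,q] (with p < q) to q − p. For instance
  ∂ab = b − a.
The 4×4 boundary matrix has rank 3 and Smith normal form diag(1,1,1).

Computing H_k = (kernel of ∂_k) / (image of ∂_{k+1}):

  H_0: rank C_0 − rank ∂_1 = 4 − 3 = 1, and the invariant factors of ∂_1 are all 1, so H_0 = Z.
  H_1: rank ker ∂_1 − rank ∂_2 = (4 − 3) − 0 = 1, and there is no ∂_2, so H_1 = Z.

As a check, the Euler characteristic is 4 − 4 = 0, which agrees with 1 − 1 = 0.
(K is a triangulation of the circle S^1.)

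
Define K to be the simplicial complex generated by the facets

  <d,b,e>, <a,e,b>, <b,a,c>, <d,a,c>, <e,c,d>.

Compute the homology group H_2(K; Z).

H_2 = 0.

Order the vertices as a < b < c < d < e. Listing each simplex with vertices in this order, K has dimension 2 with simplices:

  0-simplices (5): a, b, c, d, e
  1-simplices (10): ab, ac, ad, ae, bc, bd, be, cd, ce, de
  2-simplices (5): abc, abe, acd, bde, cde

so the chain groups are C_0 ≅ Z^5, C_1 ≅ Z^10, C_2 ≅ Z^5.

The boundary map ∂_1: C_1 → C_0 is given by ∂[p,q] = [q] − [p]. For instance
  ∂ab = b − a.
As a 5×10 matrix over Z this has rank 4, with invariant factors (1,1,1,1).

Boundary ∂_2: C_2 → C_1 acts by ∂[p,q,r] = [q,r] − [p,r] + [p,q]. For instance
  ∂cde = de − ce + cd,
  ∂acd = cd − ad + ac.
As a 10×5 matrix over Z this has rank 5, with invariant factors (1,1,1,1,1).

Computing H_k = (kernel of ∂_k) / (image of ∂_{k+1}):

  H_2: rank ker ∂_2 − rank ∂_3 = (5 − 5) − 0 = 0, and there is no ∂_3, so H_2 ≅ 0.

(K is a triangulation of the Möbius band.)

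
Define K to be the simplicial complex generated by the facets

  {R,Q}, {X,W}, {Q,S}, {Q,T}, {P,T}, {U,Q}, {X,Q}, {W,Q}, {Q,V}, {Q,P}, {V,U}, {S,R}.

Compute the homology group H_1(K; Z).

H_1 = Z^4.

We work with the vertex ordering P < Q < R < S < T < U < V < W < X. The simplices of K, each written with vertices in increasing order, are:

  0-simplices (9): P, Q, R, S, T, U, V, W, X
  1-simplices (12): PQ, PT, QR, QS, QT, QU, QV, QW, QX, RS, UV, WX

giving chain groups C_0 ≅ Z^9, C_1 ≅ Z^12.

The boundary map ∂_1: C_1 → C_0 is given by ∂[p,q] = [q] − [p].
This gives a 9×12 integer matrix of rank 8; reducing to Smith normal form yields diagonal entries (1,1,1,1,1,1,1,1).

Computing H_k = (kernel of ∂_k) / (image of ∂_{k+1}):

  H_1: rank ker ∂_1 − rank ∂_2 = (12 − 8) − 0 = 4, and there is no ∂_2, so H_1 = Z^4.

(K is a triangulation of a wedge of 4 circles.)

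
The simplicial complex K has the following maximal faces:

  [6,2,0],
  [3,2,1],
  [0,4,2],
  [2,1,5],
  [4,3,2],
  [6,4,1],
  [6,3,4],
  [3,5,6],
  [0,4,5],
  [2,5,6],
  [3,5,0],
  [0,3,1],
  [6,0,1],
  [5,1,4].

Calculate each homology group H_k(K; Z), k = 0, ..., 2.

Order the vertices as 0 < 1 < 2 < 3 < 4 < 5 < 6. Listing each simplex with vertices in this order, K has dimension 2 with simplices:

  0-simplices (7): [0], [1], [2], [3], [4], [5], [6]
  1-simplices (21): [0,1], [0,2], [0,3], [0,4], [0,5], [0,6], [1,2], [1,3], [1,4], [1,5], [1,6], [2,3], [2,4], [2,5], [2,6], [3,4], [3,5], [3,6], [4,5], [4,6], [5,6]
  2-simplices (14): [0,1,3], [0,1,6], [0,2,4], [0,2,6], [0,3,5], [0,4,5], [1,2,3], [1,2,5], [1,4,5], [1,4,6], [2,3,4], [2,5,6], [3,4,6], [3,5,6]

giving chain groups C_0 ≅ Z^7, C_1 ≅ Z^21, C_2 ≅ Z^14.

The boundary map ∂_1: C_1 → C_0 maps an edge to its endpoints' difference, ∂[p,q] = q − p.
As a 7×21 matrix over Z this has rank 6, with invariant factors (1,1,1,1,1,1).

The boundary map ∂_2: C_2 → C_1 maps a triangle to the signed sum of its edges. For instance
  ∂[0,2,6] = [2,6] − [0,6] + [0,2],
  ∂[3,4,6] = [4,6] − [3,6] + [3,4].
The resulting 21×14 matrix has rank 13, and its Smith normal form has invariant factors (1,1,1,1,1,1,1,1,1,1,1,1,1).

Reading off H_k = ker ∂_k / im ∂_{k+1}:

  H_0: rank C_0 − rank ∂_1 = 7 − 6 = 1, and the invariant factors of ∂_1 are all 1, so H_0 = Z.
  H_1: rank ker ∂_1 − rank ∂_2 = (21 − 6) − 13 = 2, and the invariant factors of ∂_2 are all 1, so H_1 = Z^2.
  H_2: rank ker ∂_2 − rank ∂_3 = (14 − 13) − 0 = 1, and there is no ∂_3, so H_2 = Z.

(K is a triangulation of the torus T^2.)

H_0 ≅ Z,  H_1 ≅ Z^2,  H_2 ≅ Z.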